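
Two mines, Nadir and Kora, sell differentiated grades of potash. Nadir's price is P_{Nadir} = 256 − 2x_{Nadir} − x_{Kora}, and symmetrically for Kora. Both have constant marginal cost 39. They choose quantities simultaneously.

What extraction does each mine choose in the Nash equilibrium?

43.4

Mine Nadir's profit: π = x_{Nadir}(256 − 2x_{Nadir} − x_{Kora}) − 39x_{Nadir}.
∂π/∂x_{Nadir} = 217 − 4x_{Nadir} − x_{Kora} = 0 ⇒ x_{Nadir} = 54.25 − 0.25x_{Kora}.
By symmetry x_{Kora} = x_{Nadir}; substituting into the reaction function, 1.25x_{Nadir} = 54.25 and x_{Nadir} = 43.4.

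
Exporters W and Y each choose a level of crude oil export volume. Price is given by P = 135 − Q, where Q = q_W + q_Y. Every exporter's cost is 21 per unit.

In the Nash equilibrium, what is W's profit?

1444

Exporter W's profit: π = q_W(135 − (q_W + q_Y)) − 21q_W.
∂π/∂q_W = 114 − 2q_W − q_Y = 0, so q_W = 57 − 0.5q_Y.
Setting q_W = q_Y in the reaction function: q_W = 57 − 0.5q_W, so q_W = 57 / 1.5 = 38.
Price P = 135 − 76 = 59.
W's profit: (59 − 21)·38 = 1444.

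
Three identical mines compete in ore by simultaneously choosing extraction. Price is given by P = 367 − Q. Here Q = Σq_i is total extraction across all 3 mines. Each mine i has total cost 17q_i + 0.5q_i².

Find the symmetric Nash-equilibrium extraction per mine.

70

A representative mine's profit is π_i = q_i(367 − Q) − 17q_i − 0.5q_i², with Q = q_i + Σ_{j≠i} q_j.
First-order condition: 350 − 3q_i − Σ_{j≠i} q_j = 0.
Imposing symmetry (q_j = q for all j) turns Σ_{j≠i} q_j into 2q, so 350 = 5q and q = 70.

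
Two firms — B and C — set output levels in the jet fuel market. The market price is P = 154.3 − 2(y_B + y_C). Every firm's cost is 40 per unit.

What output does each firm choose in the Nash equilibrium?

Firm B's profit: π = y_B(154.3 − 2(y_B + y_C)) − 40y_B.
∂π/∂y_B = 114.3 − 4y_B − 2y_C = 0, so y_B = 28.575 − 0.5y_C.
Setting y_B = y_C in the reaction function: y_B = 28.575 − 0.5y_B, so y_B = 28.575 / 1.5 = 19.05.

19.05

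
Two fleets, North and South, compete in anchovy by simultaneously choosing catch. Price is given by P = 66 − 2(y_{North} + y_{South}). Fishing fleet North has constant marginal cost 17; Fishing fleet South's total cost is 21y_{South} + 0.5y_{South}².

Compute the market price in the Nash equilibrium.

36.375

Fishing fleet North's profit: π = y_{North}(66 − 2(y_{North} + y_{South})) − 17y_{North}.
∂π/∂y_{North} = 49 − 4y_{North} − 2y_{South} = 0, so y_{North} = 12.25 − 0.5y_{South}.
For South: ∂π/∂y_{South} = 45 − 5y_{South} − 2y_{North} = 0 ⇒ y_{South} = 9 − 0.4y_{North}.
Substituting the second reaction function into the first: y_{North} = 12.25 − 0.5(9 − 0.4y_{North}), which gives 0.8y_{North} = 7.75 ⇒ y_{North} = 9.6875.
Then y_{South} = 9 − 0.4·9.6875 = 5.125.
Equilibrium price: P = 66 − 2·14.8125 = 36.375.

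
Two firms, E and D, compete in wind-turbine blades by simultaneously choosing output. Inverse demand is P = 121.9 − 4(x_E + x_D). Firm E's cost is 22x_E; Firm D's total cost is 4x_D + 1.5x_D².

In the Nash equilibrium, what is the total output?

Firm E's profit: π = x_E(121.9 − 4(x_E + x_D)) − 22x_E.
∂π/∂x_E = 99.9 − 8x_E − 4x_D = 0, so x_E = 12.4875 − 0.5x_D.
For D: ∂π/∂x_D = 117.9 − 11x_D − 4x_E = 0 ⇒ x_D = 1179/110 − (4/11)x_E.
Plugging x_D into E's best response: x_E = 12.4875 − 0.5(1179/110 − (4/11)x_E) ⇒ (9/11)x_E = 6273/880, so x_E = 8.7125.
Then x_D = 1179/110 − (4/11)·8.7125 = 7.55.
Total output: 8.7125 + 7.55 = 16.2625.

16.2625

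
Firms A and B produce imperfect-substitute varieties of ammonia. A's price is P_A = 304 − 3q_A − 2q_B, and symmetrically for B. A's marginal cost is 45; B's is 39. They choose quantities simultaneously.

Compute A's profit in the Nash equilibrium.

3072

Firm A's profit: π = q_A(304 − 3q_A − 2q_B) − 45q_A.
∂π/∂q_A = 259 − 6q_A − 2q_B = 0 ⇒ q_A = 259/6 − (1/3)q_B.
Similarly q_B = 265/6 − (1/3)q_A.
Plugging q_B into A's best response: q_A = 259/6 − (1/3)(265/6 − (1/3)q_A) ⇒ (8/9)q_A = 256/9, so q_A = 32.
Then q_B = 265/6 − (1/3)·32 = 33.5.
P_A = 304 − 3·32 − 2·33.5 = 141.
Profit = (141 − 45)·32 = 3072.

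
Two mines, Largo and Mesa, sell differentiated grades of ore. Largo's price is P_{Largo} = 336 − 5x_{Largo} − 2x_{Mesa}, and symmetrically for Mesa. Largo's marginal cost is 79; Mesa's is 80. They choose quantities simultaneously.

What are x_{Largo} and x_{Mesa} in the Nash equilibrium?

Mine Largo's profit: π = x_{Largo}(336 − 5x_{Largo} − 2x_{Mesa}) − 79x_{Largo}.
∂π/∂x_{Largo} = 257 − 10x_{Largo} − 2x_{Mesa} = 0 ⇒ x_{Largo} = 25.7 − 0.2x_{Mesa}.
Similarly x_{Mesa} = 25.6 − 0.2x_{Largo}.
Plugging x_{Mesa} into Largo's best response: x_{Largo} = 25.7 − 0.2(25.6 − 0.2x_{Largo}) ⇒ 0.96x_{Largo} = 20.58, so x_{Largo} = 21.4375.
Then x_{Mesa} = 25.6 − 0.2·21.4375 = 21.3125.

21.4375, 21.3125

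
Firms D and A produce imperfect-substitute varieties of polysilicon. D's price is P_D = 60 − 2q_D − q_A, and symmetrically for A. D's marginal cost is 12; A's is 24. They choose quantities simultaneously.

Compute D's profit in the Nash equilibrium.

216.32

Firm D's profit: π = q_D(60 − 2q_D − q_A) − 12q_D.
∂π/∂q_D = 48 − 4q_D − q_A = 0 ⇒ q_D = 12 − 0.25q_A.
Similarly q_A = 9 − 0.25q_D.
Substituting the second reaction function into the first: q_D = 12 − 0.25(9 − 0.25q_D), which gives 0.9375q_D = 9.75 ⇒ q_D = 10.4.
Then q_A = 9 − 0.25·10.4 = 6.4.
P_D = 60 − 2·10.4 − 6.4 = 32.8.
Profit = (32.8 − 12)·10.4 = 216.32.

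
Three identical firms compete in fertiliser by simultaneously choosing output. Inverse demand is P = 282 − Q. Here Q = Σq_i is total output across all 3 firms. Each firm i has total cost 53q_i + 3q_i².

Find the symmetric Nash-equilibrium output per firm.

22.9

A representative firm's profit is π_i = q_i(282 − Q) − 53q_i − 3q_i², with Q = q_i + Σ_{j≠i} q_j.
First-order condition: 229 − 8q_i − Σ_{j≠i} q_j = 0.
In a symmetric equilibrium every firm chooses the same q, so Σ_{j≠i} q_j = 2q. The condition becomes 229 − 10q = 0, giving q = 229/10 = 22.9.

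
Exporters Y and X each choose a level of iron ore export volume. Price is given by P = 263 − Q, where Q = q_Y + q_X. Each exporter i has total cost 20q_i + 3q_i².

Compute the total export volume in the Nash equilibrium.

54

Exporter Y's profit: π = q_Y(263 − (q_Y + q_X)) − 20q_Y − 3q_Y².
∂π/∂q_Y = 243 − 8q_Y − q_X = 0, so q_Y = 30.375 − 0.125q_X.
Setting q_Y = q_X in the reaction function: q_Y = 30.375 − 0.125q_Y, so q_Y = 30.375 / 1.125 = 27.
Total export volume: 27 + 27 = 54.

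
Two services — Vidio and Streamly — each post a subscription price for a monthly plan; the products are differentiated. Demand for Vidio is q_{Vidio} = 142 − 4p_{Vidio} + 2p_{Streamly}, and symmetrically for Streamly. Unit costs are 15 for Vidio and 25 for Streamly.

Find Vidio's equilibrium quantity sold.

Vidio's profit: π = (p_{Vidio} − 15)(142 − 4p_{Vidio} + 2p_{Streamly}).
∂π/∂p_{Vidio} = 202 − 8p_{Vidio} + 2p_{Streamly} = 0 ⇒ p_{Vidio} = 25.25 + 0.25p_{Streamly}.
Similarly p_{Streamly} = 30.25 + 0.25p_{Vidio}.
Solving the two reaction functions simultaneously: (1 − (0.25)(0.25))p_{Vidio} = 25.25 + 0.25·30.25, so 0.9375p_{Vidio} = 32.8125 and p_{Vidio} = 35.
Then p_{Streamly} = 30.25 + 0.25·35 = 39.
q_{Vidio} = 142 − 4·35 + 2·39 = 80.

80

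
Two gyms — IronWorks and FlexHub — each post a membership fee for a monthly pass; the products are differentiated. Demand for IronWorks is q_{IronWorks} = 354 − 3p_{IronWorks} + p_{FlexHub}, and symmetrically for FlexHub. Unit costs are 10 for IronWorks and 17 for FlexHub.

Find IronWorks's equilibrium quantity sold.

IronWorks's profit: π = (p_{IronWorks} − 10)(354 − 3p_{IronWorks} + p_{FlexHub}).
∂π/∂p_{IronWorks} = 384 − 6p_{IronWorks} + p_{FlexHub} = 0 ⇒ p_{IronWorks} = 64 + (1/6)p_{FlexHub}.
Similarly p_{FlexHub} = 67.5 + (1/6)p_{IronWorks}.
Solving the two reaction functions simultaneously: (1 − (1/6)(1/6))p_{IronWorks} = 64 + (1/6)·67.5, so (35/36)p_{IronWorks} = 75.25 and p_{IronWorks} = 77.4.
Then p_{FlexHub} = 67.5 + (1/6)·77.4 = 80.4.
q_{IronWorks} = 354 − 3·77.4 + 80.4 = 202.2.

202.2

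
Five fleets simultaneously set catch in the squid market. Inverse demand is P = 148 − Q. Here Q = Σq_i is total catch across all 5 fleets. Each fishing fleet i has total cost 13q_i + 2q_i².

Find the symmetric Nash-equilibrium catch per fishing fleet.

A representative fishing fleet's profit is π_i = q_i(148 − Q) − 13q_i − 2q_i², with Q = q_i + Σ_{j≠i} q_j.
First-order condition: 135 − 6q_i − Σ_{j≠i} q_j = 0.
Imposing symmetry (q_j = q for all j) turns Σ_{j≠i} q_j into 4q, so 135 = 10q and q = 13.5.

13.5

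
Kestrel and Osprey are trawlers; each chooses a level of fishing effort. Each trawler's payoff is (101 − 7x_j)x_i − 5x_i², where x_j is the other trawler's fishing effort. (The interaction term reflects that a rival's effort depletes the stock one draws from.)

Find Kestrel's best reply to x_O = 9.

3.8

Kestrel's payoff is (101 − 7x_O)x_K − 5x_K².
∂π/∂x_K = 101 − 7x_O − 10x_K = 0, so x_K = 10.1 − 0.7x_O.
At x_O = 9: x_K = 10.1 − 0.7·9 = 3.8.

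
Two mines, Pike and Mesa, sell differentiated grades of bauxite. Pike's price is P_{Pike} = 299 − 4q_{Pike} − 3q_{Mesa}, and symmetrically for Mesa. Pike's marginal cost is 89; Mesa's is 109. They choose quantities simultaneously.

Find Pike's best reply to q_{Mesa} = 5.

24.375

Mine Pike's profit: π = q_{Pike}(299 − 4q_{Pike} − 3q_{Mesa}) − 89q_{Pike}.
∂π/∂q_{Pike} = 210 − 8q_{Pike} − 3q_{Mesa} = 0 ⇒ q_{Pike} = 26.25 − 0.375q_{Mesa}.
At q_{Mesa} = 5: q_{Pike} = 26.25 − 0.375·5 = 24.375.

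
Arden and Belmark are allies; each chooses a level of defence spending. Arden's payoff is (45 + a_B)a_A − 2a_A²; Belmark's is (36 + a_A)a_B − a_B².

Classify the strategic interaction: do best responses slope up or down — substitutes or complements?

strategic complements

Expanding Arden's payoff: 45a_A + a_Ba_A − 2a_A².
∂π/∂a_A = 45 + a_B − 4a_A = 0, so a_A = 11.25 + 0.25a_B.
The best-response slope da_A/da_B = 0.25 > 0: the reaction function is upward-sloping, so the choices are strategic complements.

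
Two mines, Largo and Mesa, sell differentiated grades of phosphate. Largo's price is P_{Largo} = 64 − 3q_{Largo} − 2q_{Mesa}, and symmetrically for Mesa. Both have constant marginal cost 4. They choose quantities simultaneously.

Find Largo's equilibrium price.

Mine Largo's profit: π = q_{Largo}(64 − 3q_{Largo} − 2q_{Mesa}) − 4q_{Largo}.
∂π/∂q_{Largo} = 60 − 6q_{Largo} − 2q_{Mesa} = 0 ⇒ q_{Largo} = 10 − (1/3)q_{Mesa}.
The game is symmetric, so in equilibrium q_{Mesa} = q_{Largo}: the reaction function gives (4/3)q_{Largo} = 10, hence q_{Largo} = 7.5.
P_{Largo} = 64 − 3·7.5 − 2·7.5 = 26.5.

26.5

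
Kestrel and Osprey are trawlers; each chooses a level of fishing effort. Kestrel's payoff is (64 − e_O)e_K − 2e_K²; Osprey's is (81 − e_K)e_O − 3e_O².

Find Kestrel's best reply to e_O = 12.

Expanding Kestrel's payoff: 64e_K − e_Oe_K − 2e_K².
∂π/∂e_K = 64 − e_O − 4e_K = 0, so e_K = 16 − 0.25e_O.
At e_O = 12: e_K = 16 − 0.25·12 = 13.

13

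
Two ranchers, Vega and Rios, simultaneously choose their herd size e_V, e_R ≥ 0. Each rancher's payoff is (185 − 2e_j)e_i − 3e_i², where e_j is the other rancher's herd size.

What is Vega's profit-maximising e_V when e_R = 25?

22.5

Vega's payoff is (185 − 2e_R)e_V − 3e_V².
∂π/∂e_V = 185 − 2e_R − 6e_V = 0, so e_V = 185/6 − (1/3)e_R.
At e_R = 25: e_V = 185/6 − (1/3)·25 = 22.5.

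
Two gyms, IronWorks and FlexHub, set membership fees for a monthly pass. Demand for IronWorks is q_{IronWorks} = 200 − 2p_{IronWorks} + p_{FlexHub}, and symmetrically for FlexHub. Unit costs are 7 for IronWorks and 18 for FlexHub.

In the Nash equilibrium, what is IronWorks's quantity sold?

IronWorks's profit: π = (p_{IronWorks} − 7)(200 − 2p_{IronWorks} + p_{FlexHub}).
∂π/∂p_{IronWorks} = 214 − 4p_{IronWorks} + p_{FlexHub} = 0 ⇒ p_{IronWorks} = 53.5 + 0.25p_{FlexHub}.
Similarly p_{FlexHub} = 59 + 0.25p_{IronWorks}.
Solving the two reaction functions simultaneously: (1 − (0.25)(0.25))p_{IronWorks} = 53.5 + 0.25·59, so 0.9375p_{IronWorks} = 68.25 and p_{IronWorks} = 72.8.
Then p_{FlexHub} = 59 + 0.25·72.8 = 77.2.
q_{IronWorks} = 200 − 2·72.8 + 77.2 = 131.6.

131.6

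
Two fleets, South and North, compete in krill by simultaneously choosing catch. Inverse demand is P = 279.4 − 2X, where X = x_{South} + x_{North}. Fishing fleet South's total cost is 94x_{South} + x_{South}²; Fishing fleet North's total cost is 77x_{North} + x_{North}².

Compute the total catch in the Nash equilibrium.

Fishing fleet South's profit: π = x_{South}(279.4 − 2(x_{South} + x_{North})) − 94x_{South} − x_{South}².
∂π/∂x_{South} = 185.4 − 6x_{South} − 2x_{North} = 0, so x_{South} = 30.9 − (1/3)x_{North}.
By the same steps for North: x_{North} = 506/15 − (1/3)x_{South}.
Plugging x_{North} into South's best response: x_{South} = 30.9 − (1/3)(506/15 − (1/3)x_{South}) ⇒ (8/9)x_{South} = 1769/90, so x_{South} = 22.1125.
Then x_{North} = 506/15 − (1/3)·22.1125 = 26.3625.
Total catch: 22.1125 + 26.3625 = 48.475.

48.475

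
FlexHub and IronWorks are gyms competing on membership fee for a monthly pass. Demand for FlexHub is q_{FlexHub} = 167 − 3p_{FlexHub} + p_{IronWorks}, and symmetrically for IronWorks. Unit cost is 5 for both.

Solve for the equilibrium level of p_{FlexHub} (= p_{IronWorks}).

36.4

FlexHub's profit: π = (p_{FlexHub} − 5)(167 − 3p_{FlexHub} + p_{IronWorks}).
∂π/∂p_{FlexHub} = 182 − 6p_{FlexHub} + p_{IronWorks} = 0 ⇒ p_{FlexHub} = 91/3 + (1/6)p_{IronWorks}.
Setting p_{FlexHub} = p_{IronWorks} in the reaction function: p_{FlexHub} = 91/3 + (1/6)p_{FlexHub}, so p_{FlexHub} = (91/3) / (5/6) = 36.4.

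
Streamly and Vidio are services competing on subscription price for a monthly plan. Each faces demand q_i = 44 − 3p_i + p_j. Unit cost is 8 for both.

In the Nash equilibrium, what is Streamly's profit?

94.08

Streamly's profit: π = (p_{Streamly} − 8)(44 − 3p_{Streamly} + p_{Vidio}).
∂π/∂p_{Streamly} = 68 − 6p_{Streamly} + p_{Vidio} = 0 ⇒ p_{Streamly} = 34/3 + (1/6)p_{Vidio}.
Setting p_{Streamly} = p_{Vidio} in the reaction function: p_{Streamly} = 34/3 + (1/6)p_{Streamly}, so p_{Streamly} = (34/3) / (5/6) = 13.6.
q_{Streamly} = 44 − 3·13.6 + 13.6 = 16.8.
Profit = (13.6 − 8)·16.8 = 94.08.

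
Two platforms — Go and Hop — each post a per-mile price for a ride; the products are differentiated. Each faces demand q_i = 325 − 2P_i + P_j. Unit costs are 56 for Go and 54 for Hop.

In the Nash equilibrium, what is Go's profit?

15984.72

Go's profit: π = (P_{Go} − 56)(325 − 2P_{Go} + P_{Hop}).
∂π/∂P_{Go} = 437 − 4P_{Go} + P_{Hop} = 0 ⇒ P_{Go} = 109.25 + 0.25P_{Hop}.
Similarly P_{Hop} = 108.25 + 0.25P_{Go}.
Plugging P_{Hop} into Go's best response: P_{Go} = 109.25 + 0.25(108.25 + 0.25P_{Go}) ⇒ 0.9375P_{Go} = 136.3125, so P_{Go} = 145.4.
Then P_{Hop} = 108.25 + 0.25·145.4 = 144.6.
q_{Go} = 325 − 2·145.4 + 144.6 = 178.8.
Profit = (145.4 − 56)·178.8 = 15984.72.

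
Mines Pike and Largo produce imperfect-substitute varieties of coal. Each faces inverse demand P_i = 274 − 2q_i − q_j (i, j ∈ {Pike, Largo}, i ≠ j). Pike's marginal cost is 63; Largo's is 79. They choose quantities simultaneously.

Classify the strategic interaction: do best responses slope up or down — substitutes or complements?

strategic substitutes

Mine Pike's profit: π = q_{Pike}(274 − 2q_{Pike} − q_{Largo}) − 63q_{Pike}.
∂π/∂q_{Pike} = 211 − 4q_{Pike} − q_{Largo} = 0 ⇒ q_{Pike} = 52.75 − 0.25q_{Largo}.
The best-response slope dq_{Pike}/dq_{Largo} = −0.25 < 0: the reaction function is downward-sloping, so the choices are strategic substitutes.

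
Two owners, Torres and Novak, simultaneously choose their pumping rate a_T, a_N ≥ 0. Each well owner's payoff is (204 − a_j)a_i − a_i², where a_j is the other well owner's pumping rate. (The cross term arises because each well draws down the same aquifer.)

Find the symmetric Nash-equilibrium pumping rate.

Torres's payoff is (204 − a_N)a_T − a_T².
∂π/∂a_T = 204 − a_N − 2a_T = 0, so a_T = 102 − 0.5a_N.
The game is symmetric, so in equilibrium a_N = a_T: the reaction function gives 1.5a_T = 102, hence a_T = 68.

68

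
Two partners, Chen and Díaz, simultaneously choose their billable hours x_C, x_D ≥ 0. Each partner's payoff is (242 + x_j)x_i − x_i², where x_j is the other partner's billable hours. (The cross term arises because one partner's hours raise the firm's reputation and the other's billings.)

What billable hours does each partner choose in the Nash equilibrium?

Chen's payoff is (242 + x_D)x_C − x_C².
∂π/∂x_C = 242 + x_D − 2x_C = 0, so x_C = 121 + 0.5x_D.
Setting x_C = x_D in the reaction function: x_C = 121 + 0.5x_C, so x_C = 121 / 0.5 = 242.

242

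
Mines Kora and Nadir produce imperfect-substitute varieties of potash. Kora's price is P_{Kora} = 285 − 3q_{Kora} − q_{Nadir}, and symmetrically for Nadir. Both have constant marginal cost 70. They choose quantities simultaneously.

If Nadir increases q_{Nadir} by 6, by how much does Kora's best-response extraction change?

-1

Mine Kora's profit: π = q_{Kora}(285 − 3q_{Kora} − q_{Nadir}) − 70q_{Kora}.
∂π/∂q_{Kora} = 215 − 6q_{Kora} − q_{Nadir} = 0 ⇒ q_{Kora} = 215/6 − (1/6)q_{Nadir}.
The reaction-function slope is −1/6, so a 6-unit rise in q_{Nadir} moves q_{Kora} by −1/6 × 6 = −1. Kora's best response falls — the actions are strategic substitutes.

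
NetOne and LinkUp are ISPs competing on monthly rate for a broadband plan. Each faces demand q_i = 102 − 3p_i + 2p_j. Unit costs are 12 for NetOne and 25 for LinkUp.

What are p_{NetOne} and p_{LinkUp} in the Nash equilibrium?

36.9375, 41.8125

NetOne's profit: π = (p_{NetOne} − 12)(102 − 3p_{NetOne} + 2p_{LinkUp}).
∂π/∂p_{NetOne} = 138 − 6p_{NetOne} + 2p_{LinkUp} = 0 ⇒ p_{NetOne} = 23 + (1/3)p_{LinkUp}.
Similarly p_{LinkUp} = 29.5 + (1/3)p_{NetOne}.
Substituting the second reaction function into the first: p_{NetOne} = 23 + (1/3)(29.5 + (1/3)p_{NetOne}), which gives (8/9)p_{NetOne} = 197/6 ⇒ p_{NetOne} = 36.9375.
Then p_{LinkUp} = 29.5 + (1/3)·36.9375 = 41.8125.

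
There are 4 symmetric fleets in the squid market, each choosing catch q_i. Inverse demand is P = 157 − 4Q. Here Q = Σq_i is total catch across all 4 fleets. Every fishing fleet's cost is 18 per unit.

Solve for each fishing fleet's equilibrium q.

A representative fishing fleet's profit is π_i = q_i(157 − 4Q) − 18q_i, with Q = q_i + Σ_{j≠i} q_j.
First-order condition: 139 − 8q_i − 4Σ_{j≠i} q_j = 0.
In a symmetric equilibrium every fishing fleet chooses the same q, so Σ_{j≠i} q_j = 3q. The condition becomes 139 − 20q = 0, giving q = 139/20 = 6.95.

6.95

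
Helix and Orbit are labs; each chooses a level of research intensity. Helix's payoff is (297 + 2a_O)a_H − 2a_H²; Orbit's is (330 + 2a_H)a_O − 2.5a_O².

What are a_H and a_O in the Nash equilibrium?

Expanding Helix's payoff: 297a_H + 2a_Oa_H − 2a_H².
∂π/∂a_H = 297 + 2a_O − 4a_H = 0, so a_H = 74.25 + 0.5a_O.
Likewise for Orbit: a_O = 66 + 0.4a_H.
Substituting the second reaction function into the first: a_H = 74.25 + 0.5(66 + 0.4a_H), which gives 0.8a_H = 107.25 ⇒ a_H = 134.0625.
Then a_O = 66 + 0.4·134.0625 = 119.625.

134.0625, 119.625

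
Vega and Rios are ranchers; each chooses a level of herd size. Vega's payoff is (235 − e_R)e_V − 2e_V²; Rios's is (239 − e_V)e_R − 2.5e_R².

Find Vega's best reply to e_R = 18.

54.25

Expanding Vega's payoff: 235e_V − e_Re_V − 2e_V².
∂π/∂e_V = 235 − e_R − 4e_V = 0, so e_V = 58.75 − 0.25e_R.
At e_R = 18: e_V = 58.75 − 0.25·18 = 54.25.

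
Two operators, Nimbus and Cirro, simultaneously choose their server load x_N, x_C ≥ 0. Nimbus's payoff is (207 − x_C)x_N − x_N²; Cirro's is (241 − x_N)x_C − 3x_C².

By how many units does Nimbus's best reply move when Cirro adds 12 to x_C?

-6

Expanding Nimbus's payoff: 207x_N − x_Cx_N − x_N².
∂π/∂x_N = 207 − x_C − 2x_N = 0, so x_N = 103.5 − 0.5x_C.
The reaction-function slope is −0.5, so a 12-unit rise in x_C moves x_N by −0.5 × 12 = −6. Nimbus's best response falls — the actions are strategic substitutes.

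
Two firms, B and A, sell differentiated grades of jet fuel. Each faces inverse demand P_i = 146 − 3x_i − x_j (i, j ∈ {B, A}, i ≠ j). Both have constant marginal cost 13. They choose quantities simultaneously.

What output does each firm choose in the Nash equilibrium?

19

Firm B's profit: π = x_B(146 − 3x_B − x_A) − 13x_B.
∂π/∂x_B = 133 − 6x_B − x_A = 0 ⇒ x_B = 133/6 − (1/6)x_A.
Setting x_B = x_A in the reaction function: x_B = 133/6 − (1/6)x_B, so x_B = (133/6) / (7/6) = 19.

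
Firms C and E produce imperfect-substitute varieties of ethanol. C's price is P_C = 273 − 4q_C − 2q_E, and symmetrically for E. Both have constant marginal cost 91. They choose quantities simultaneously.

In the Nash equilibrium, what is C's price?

Firm C's profit: π = q_C(273 − 4q_C − 2q_E) − 91q_C.
∂π/∂q_C = 182 − 8q_C − 2q_E = 0 ⇒ q_C = 22.75 − 0.25q_E.
By symmetry q_E = q_C; substituting into the reaction function, 1.25q_C = 22.75 and q_C = 18.2.
P_C = 273 − 4·18.2 − 2·18.2 = 163.8.

163.8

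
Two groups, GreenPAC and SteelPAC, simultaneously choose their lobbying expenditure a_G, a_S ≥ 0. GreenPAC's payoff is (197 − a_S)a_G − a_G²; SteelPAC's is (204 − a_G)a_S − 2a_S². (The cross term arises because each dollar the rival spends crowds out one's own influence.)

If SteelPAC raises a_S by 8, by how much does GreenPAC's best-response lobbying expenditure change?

-4

Expanding GreenPAC's payoff: 197a_G − a_Sa_G − a_G².
∂π/∂a_G = 197 − a_S − 2a_G = 0, so a_G = 98.5 − 0.5a_S.
The reaction-function slope is −0.5, so an 8-unit rise in a_S moves a_G by −0.5 × 8 = −4. GreenPAC's best response falls — the actions are strategic substitutes.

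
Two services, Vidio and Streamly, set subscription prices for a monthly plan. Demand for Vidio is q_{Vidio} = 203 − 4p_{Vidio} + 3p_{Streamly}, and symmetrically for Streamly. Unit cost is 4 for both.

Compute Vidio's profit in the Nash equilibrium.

6336.16

Vidio's profit: π = (p_{Vidio} − 4)(203 − 4p_{Vidio} + 3p_{Streamly}).
∂π/∂p_{Vidio} = 219 − 8p_{Vidio} + 3p_{Streamly} = 0 ⇒ p_{Vidio} = 27.375 + 0.375p_{Streamly}.
Setting p_{Vidio} = p_{Streamly} in the reaction function: p_{Vidio} = 27.375 + 0.375p_{Vidio}, so p_{Vidio} = 27.375 / 0.625 = 43.8.
q_{Vidio} = 203 − 4·43.8 + 3·43.8 = 159.2.
Profit = (43.8 − 4)·159.2 = 6336.16.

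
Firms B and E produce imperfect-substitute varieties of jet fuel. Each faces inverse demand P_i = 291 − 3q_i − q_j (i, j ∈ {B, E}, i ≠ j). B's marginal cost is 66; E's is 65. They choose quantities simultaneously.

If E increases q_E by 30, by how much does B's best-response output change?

-5

Firm B's profit: π = q_B(291 − 3q_B − q_E) − 66q_B.
∂π/∂q_B = 225 − 6q_B − q_E = 0 ⇒ q_B = 37.5 − (1/6)q_E.
The reaction-function slope is −1/6, so a 30-unit rise in q_E moves q_B by −1/6 × 30 = −5. B's best response falls — the actions are strategic substitutes.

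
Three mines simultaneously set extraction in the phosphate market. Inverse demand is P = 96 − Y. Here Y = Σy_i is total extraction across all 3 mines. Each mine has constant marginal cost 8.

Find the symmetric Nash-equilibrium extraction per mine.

22

A representative mine's profit is π_i = y_i(96 − Y) − 8y_i, with Y = y_i + Σ_{j≠i} y_j.
First-order condition: 88 − 2y_i − Σ_{j≠i} y_j = 0.
With identical mines, set every y_j = y: then 88 − 2y − 2y = 0, i.e. y = 88/4 = 22.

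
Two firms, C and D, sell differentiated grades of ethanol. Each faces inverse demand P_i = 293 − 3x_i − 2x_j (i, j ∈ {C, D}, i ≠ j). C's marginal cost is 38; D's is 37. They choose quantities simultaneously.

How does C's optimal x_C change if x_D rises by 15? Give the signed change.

-5

Firm C's profit: π = x_C(293 − 3x_C − 2x_D) − 38x_C.
∂π/∂x_C = 255 − 6x_C − 2x_D = 0 ⇒ x_C = 42.5 − (1/3)x_D.
The reaction-function slope is −1/3, so a 15-unit rise in x_D moves x_C by −1/3 × 15 = −5. C's best response falls — the actions are strategic substitutes.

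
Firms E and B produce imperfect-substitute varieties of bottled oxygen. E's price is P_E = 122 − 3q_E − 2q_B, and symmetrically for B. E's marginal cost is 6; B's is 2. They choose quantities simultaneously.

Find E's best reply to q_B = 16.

Firm E's profit: π = q_E(122 − 3q_E − 2q_B) − 6q_E.
∂π/∂q_E = 116 − 6q_E − 2q_B = 0 ⇒ q_E = 58/3 − (1/3)q_B.
At q_B = 16: q_E = 58/3 − (1/3)·16 = 14.

14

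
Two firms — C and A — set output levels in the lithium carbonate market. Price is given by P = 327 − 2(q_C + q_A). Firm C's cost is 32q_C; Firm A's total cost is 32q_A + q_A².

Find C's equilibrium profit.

6962

Firm C's profit: π = q_C(327 − 2(q_C + q_A)) − 32q_C.
∂π/∂q_C = 295 − 4q_C − 2q_A = 0, so q_C = 73.75 − 0.5q_A.
For A: ∂π/∂q_A = 295 − 6q_A − 2q_C = 0 ⇒ q_A = 295/6 − (1/3)q_C.
Substituting the second reaction function into the first: q_C = 73.75 − 0.5(295/6 − (1/3)q_C), which gives (5/6)q_C = 295/6 ⇒ q_C = 59.
Then q_A = 295/6 − (1/3)·59 = 29.5.
Price P = 327 − 2·88.5 = 150.
C's profit: (150 − 32)·59 = 6962.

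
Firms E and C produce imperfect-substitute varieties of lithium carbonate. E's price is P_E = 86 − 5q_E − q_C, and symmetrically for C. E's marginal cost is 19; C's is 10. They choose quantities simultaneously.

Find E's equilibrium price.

Firm E's profit: π = q_E(86 − 5q_E − q_C) − 19q_E.
∂π/∂q_E = 67 − 10q_E − q_C = 0 ⇒ q_E = 6.7 − 0.1q_C.
Similarly q_C = 7.6 − 0.1q_E.
Substituting the second reaction function into the first: q_E = 6.7 − 0.1(7.6 − 0.1q_E), which gives 0.99q_E = 5.94 ⇒ q_E = 6.
Then q_C = 7.6 − 0.1·6 = 7.
P_E = 86 − 5·6 − 7 = 49.

49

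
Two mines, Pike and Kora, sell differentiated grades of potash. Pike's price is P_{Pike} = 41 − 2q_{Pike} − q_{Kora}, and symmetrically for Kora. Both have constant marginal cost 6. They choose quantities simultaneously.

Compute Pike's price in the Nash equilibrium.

Mine Pike's profit: π = q_{Pike}(41 − 2q_{Pike} − q_{Kora}) − 6q_{Pike}.
∂π/∂q_{Pike} = 35 − 4q_{Pike} − q_{Kora} = 0 ⇒ q_{Pike} = 8.75 − 0.25q_{Kora}.
Setting q_{Pike} = q_{Kora} in the reaction function: q_{Pike} = 8.75 − 0.25q_{Pike}, so q_{Pike} = 8.75 / 1.25 = 7.
P_{Pike} = 41 − 2·7 − 7 = 20.

20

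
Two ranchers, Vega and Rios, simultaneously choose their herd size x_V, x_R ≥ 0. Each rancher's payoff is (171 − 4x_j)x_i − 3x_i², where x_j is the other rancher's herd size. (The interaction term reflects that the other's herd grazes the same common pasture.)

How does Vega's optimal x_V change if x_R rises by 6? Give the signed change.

Vega's payoff is (171 − 4x_R)x_V − 3x_V².
∂π/∂x_V = 171 − 4x_R − 6x_V = 0, so x_V = 28.5 − (2/3)x_R.
The reaction-function slope is −2/3, so a 6-unit rise in x_R moves x_V by −2/3 × 6 = −4. Vega's best response falls — the actions are strategic substitutes.

-4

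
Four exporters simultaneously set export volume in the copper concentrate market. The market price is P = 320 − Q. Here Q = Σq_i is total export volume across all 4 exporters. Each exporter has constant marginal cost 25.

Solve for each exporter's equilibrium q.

59

A representative exporter's profit is π_i = q_i(320 − Q) − 25q_i, with Q = q_i + Σ_{j≠i} q_j.
First-order condition: 295 − 2q_i − Σ_{j≠i} q_j = 0.
In a symmetric equilibrium every exporter chooses the same q, so Σ_{j≠i} q_j = 3q. The condition becomes 295 − 5q = 0, giving q = 295/5 = 59.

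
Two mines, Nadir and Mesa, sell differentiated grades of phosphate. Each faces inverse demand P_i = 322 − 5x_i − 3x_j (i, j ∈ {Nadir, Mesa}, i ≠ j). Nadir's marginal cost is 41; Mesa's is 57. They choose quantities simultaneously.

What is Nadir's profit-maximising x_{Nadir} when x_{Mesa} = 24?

Mine Nadir's profit: π = x_{Nadir}(322 − 5x_{Nadir} − 3x_{Mesa}) − 41x_{Nadir}.
∂π/∂x_{Nadir} = 281 − 10x_{Nadir} − 3x_{Mesa} = 0 ⇒ x_{Nadir} = 28.1 − 0.3x_{Mesa}.
At x_{Mesa} = 24: x_{Nadir} = 28.1 − 0.3·24 = 20.9.

20.9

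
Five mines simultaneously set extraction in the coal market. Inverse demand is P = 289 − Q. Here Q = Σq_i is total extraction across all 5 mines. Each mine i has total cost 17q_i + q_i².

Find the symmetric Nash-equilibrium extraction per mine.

34

A representative mine's profit is π_i = q_i(289 − Q) − 17q_i − q_i², with Q = q_i + Σ_{j≠i} q_j.
First-order condition: 272 − 4q_i − Σ_{j≠i} q_j = 0.
In a symmetric equilibrium every mine chooses the same q, so Σ_{j≠i} q_j = 4q. The condition becomes 272 − 8q = 0, giving q = 272/8 = 34.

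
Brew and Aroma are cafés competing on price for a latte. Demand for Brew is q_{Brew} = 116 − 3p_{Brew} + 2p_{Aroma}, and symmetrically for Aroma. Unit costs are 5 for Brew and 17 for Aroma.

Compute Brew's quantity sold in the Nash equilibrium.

90

Brew's profit: π = (p_{Brew} − 5)(116 − 3p_{Brew} + 2p_{Aroma}).
∂π/∂p_{Brew} = 131 − 6p_{Brew} + 2p_{Aroma} = 0 ⇒ p_{Brew} = 131/6 + (1/3)p_{Aroma}.
Similarly p_{Aroma} = 167/6 + (1/3)p_{Brew}.
Plugging p_{Aroma} into Brew's best response: p_{Brew} = 131/6 + (1/3)(167/6 + (1/3)p_{Brew}) ⇒ (8/9)p_{Brew} = 280/9, so p_{Brew} = 35.
Then p_{Aroma} = 167/6 + (1/3)·35 = 39.5.
q_{Brew} = 116 − 3·35 + 2·39.5 = 90.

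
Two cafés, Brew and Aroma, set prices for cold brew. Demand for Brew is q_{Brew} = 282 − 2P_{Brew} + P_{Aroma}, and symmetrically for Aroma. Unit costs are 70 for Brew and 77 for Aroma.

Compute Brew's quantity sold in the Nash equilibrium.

143.2

Brew's profit: π = (P_{Brew} − 70)(282 − 2P_{Brew} + P_{Aroma}).
∂π/∂P_{Brew} = 422 − 4P_{Brew} + P_{Aroma} = 0 ⇒ P_{Brew} = 105.5 + 0.25P_{Aroma}.
Similarly P_{Aroma} = 109 + 0.25P_{Brew}.
Solving the two reaction functions simultaneously: (1 − (0.25)(0.25))P_{Brew} = 105.5 + 0.25·109, so 0.9375P_{Brew} = 132.75 and P_{Brew} = 141.6.
Then P_{Aroma} = 109 + 0.25·141.6 = 144.4.
q_{Brew} = 282 − 2·141.6 + 144.4 = 143.2.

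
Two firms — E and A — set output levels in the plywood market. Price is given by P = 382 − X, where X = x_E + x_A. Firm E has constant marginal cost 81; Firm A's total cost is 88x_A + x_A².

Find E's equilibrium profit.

16900

Firm E's profit: π = x_E(382 − (x_E + x_A)) − 81x_E.
∂π/∂x_E = 301 − 2x_E − x_A = 0, so x_E = 150.5 − 0.5x_A.
For A: ∂π/∂x_A = 294 − 4x_A − x_E = 0 ⇒ x_A = 73.5 − 0.25x_E.
Plugging x_A into E's best response: x_E = 150.5 − 0.5(73.5 − 0.25x_E) ⇒ 0.875x_E = 113.75, so x_E = 130.
Then x_A = 73.5 − 0.25·130 = 41.
Price P = 382 − 171 = 211.
E's profit: (211 − 81)·130 = 16900.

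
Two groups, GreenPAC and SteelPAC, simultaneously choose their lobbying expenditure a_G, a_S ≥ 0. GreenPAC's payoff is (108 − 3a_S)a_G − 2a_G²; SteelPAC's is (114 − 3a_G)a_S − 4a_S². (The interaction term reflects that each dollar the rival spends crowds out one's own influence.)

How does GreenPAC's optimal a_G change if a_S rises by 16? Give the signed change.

-12

Expanding GreenPAC's payoff: 108a_G − 3a_Sa_G − 2a_G².
∂π/∂a_G = 108 − 3a_S − 4a_G = 0, so a_G = 27 − 0.75a_S.
The reaction-function slope is −0.75, so a 16-unit rise in a_S moves a_G by −0.75 × 16 = −12. GreenPAC's best response falls — the actions are strategic substitutes.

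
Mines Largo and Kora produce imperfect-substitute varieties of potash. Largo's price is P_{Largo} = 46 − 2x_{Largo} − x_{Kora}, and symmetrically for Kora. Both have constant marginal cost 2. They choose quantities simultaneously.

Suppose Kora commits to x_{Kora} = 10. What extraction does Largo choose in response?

8.5

Mine Largo's profit: π = x_{Largo}(46 − 2x_{Largo} − x_{Kora}) − 2x_{Largo}.
∂π/∂x_{Largo} = 44 − 4x_{Largo} − x_{Kora} = 0 ⇒ x_{Largo} = 11 − 0.25x_{Kora}.
At x_{Kora} = 10: x_{Largo} = 11 − 0.25·10 = 8.5.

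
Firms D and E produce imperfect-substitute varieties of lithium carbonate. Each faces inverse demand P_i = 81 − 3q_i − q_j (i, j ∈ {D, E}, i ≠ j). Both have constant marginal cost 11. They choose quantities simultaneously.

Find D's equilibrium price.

Firm D's profit: π = q_D(81 − 3q_D − q_E) − 11q_D.
∂π/∂q_D = 70 − 6q_D − q_E = 0 ⇒ q_D = 35/3 − (1/6)q_E.
By symmetry q_E = q_D; substituting into the reaction function, (7/6)q_D = 35/3 and q_D = 10.
P_D = 81 − 3·10 − 10 = 41.

41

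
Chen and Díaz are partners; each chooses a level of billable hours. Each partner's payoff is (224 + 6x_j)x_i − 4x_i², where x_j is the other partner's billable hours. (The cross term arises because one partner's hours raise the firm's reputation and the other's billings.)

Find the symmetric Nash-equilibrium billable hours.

Chen's payoff is (224 + 6x_D)x_C − 4x_C².
∂π/∂x_C = 224 + 6x_D − 8x_C = 0, so x_C = 28 + 0.75x_D.
Setting x_C = x_D in the reaction function: x_C = 28 + 0.75x_C, so x_C = 28 / 0.25 = 112.

112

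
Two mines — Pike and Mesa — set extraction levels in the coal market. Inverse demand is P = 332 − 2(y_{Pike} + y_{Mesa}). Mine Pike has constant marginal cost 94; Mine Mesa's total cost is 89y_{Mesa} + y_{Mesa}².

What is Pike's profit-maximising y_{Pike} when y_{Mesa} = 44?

Mine Pike's profit: π = y_{Pike}(332 − 2(y_{Pike} + y_{Mesa})) − 94y_{Pike}.
∂π/∂y_{Pike} = 238 − 4y_{Pike} − 2y_{Mesa} = 0, so y_{Pike} = 59.5 − 0.5y_{Mesa}.
At y_{Mesa} = 44: y_{Pike} = 59.5 − 0.5·44 = 37.5.

37.5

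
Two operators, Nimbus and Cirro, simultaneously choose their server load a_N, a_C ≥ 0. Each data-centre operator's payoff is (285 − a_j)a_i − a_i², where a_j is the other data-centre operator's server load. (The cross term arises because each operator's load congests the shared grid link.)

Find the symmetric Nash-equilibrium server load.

95

Nimbus's payoff is (285 − a_C)a_N − a_N².
∂π/∂a_N = 285 − a_C − 2a_N = 0, so a_N = 142.5 − 0.5a_C.
By symmetry a_C = a_N; substituting into the reaction function, 1.5a_N = 142.5 and a_N = 95.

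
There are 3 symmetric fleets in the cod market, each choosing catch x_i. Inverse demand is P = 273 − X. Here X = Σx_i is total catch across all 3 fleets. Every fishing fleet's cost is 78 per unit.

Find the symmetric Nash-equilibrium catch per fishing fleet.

A representative fishing fleet's profit is π_i = x_i(273 − X) − 78x_i, with X = x_i + Σ_{j≠i} x_j.
First-order condition: 195 − 2x_i − Σ_{j≠i} x_j = 0.
In a symmetric equilibrium every fishing fleet chooses the same x, so Σ_{j≠i} x_j = 2x. The condition becomes 195 − 4x = 0, giving x = 195/4 = 48.75.

48.75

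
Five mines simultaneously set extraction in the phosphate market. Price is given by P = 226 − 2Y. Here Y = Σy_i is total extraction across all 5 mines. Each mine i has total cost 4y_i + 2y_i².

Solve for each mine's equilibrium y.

A representative mine's profit is π_i = y_i(226 − 2Y) − 4y_i − 2y_i², with Y = y_i + Σ_{j≠i} y_j.
First-order condition: 222 − 8y_i − 2Σ_{j≠i} y_j = 0.
In a symmetric equilibrium every mine chooses the same y, so Σ_{j≠i} y_j = 4y. The condition becomes 222 − 16y = 0, giving y = 222/16 = 13.875.

13.875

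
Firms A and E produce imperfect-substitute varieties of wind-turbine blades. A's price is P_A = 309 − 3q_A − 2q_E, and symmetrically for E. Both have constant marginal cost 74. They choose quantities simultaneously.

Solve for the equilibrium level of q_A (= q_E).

29.375

Firm A's profit: π = q_A(309 − 3q_A − 2q_E) − 74q_A.
∂π/∂q_A = 235 − 6q_A − 2q_E = 0 ⇒ q_A = 235/6 − (1/3)q_E.
By symmetry q_E = q_A; substituting into the reaction function, (4/3)q_A = 235/6 and q_A = 29.375.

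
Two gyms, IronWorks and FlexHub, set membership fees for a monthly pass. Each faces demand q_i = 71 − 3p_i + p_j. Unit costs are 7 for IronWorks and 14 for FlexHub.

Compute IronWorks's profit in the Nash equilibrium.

IronWorks's profit: π = (p_{IronWorks} − 7)(71 − 3p_{IronWorks} + p_{FlexHub}).
∂π/∂p_{IronWorks} = 92 − 6p_{IronWorks} + p_{FlexHub} = 0 ⇒ p_{IronWorks} = 46/3 + (1/6)p_{FlexHub}.
Similarly p_{FlexHub} = 113/6 + (1/6)p_{IronWorks}.
Plugging p_{FlexHub} into IronWorks's best response: p_{IronWorks} = 46/3 + (1/6)(113/6 + (1/6)p_{IronWorks}) ⇒ (35/36)p_{IronWorks} = 665/36, so p_{IronWorks} = 19.
Then p_{FlexHub} = 113/6 + (1/6)·19 = 22.
q_{IronWorks} = 71 − 3·19 + 22 = 36.
Profit = (19 − 7)·36 = 432.

432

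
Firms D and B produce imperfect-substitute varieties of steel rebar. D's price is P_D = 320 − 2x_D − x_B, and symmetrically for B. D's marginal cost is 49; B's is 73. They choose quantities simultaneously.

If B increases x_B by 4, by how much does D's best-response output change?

-1

Firm D's profit: π = x_D(320 − 2x_D − x_B) − 49x_D.
∂π/∂x_D = 271 − 4x_D − x_B = 0 ⇒ x_D = 67.75 − 0.25x_B.
The reaction-function slope is −0.25, so a 4-unit rise in x_B moves x_D by −0.25 × 4 = −1. D's best response falls — the actions are strategic substitutes.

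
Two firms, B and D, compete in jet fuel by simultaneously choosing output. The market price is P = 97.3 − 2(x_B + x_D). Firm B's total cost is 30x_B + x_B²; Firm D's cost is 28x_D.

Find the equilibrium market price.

Firm B's profit: π = x_B(97.3 − 2(x_B + x_D)) − 30x_B − x_B².
∂π/∂x_B = 67.3 − 6x_B − 2x_D = 0, so x_B = 673/60 − (1/3)x_D.
For D: ∂π/∂x_D = 69.3 − 4x_D − 2x_B = 0 ⇒ x_D = 17.325 − 0.5x_B.
Solving the two reaction functions simultaneously: (1 − (−1/3)(−0.5))x_B = 673/60 − (1/3)·17.325, so (5/6)x_B = 653/120 and x_B = 6.53.
Then x_D = 17.325 − 0.5·6.53 = 14.06.
Equilibrium price: P = 97.3 − 2·20.59 = 56.12.

56.12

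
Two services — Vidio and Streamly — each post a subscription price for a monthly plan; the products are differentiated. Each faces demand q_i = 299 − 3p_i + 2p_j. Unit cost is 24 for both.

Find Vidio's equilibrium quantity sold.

206.25

Vidio's profit: π = (p_{Vidio} − 24)(299 − 3p_{Vidio} + 2p_{Streamly}).
∂π/∂p_{Vidio} = 371 − 6p_{Vidio} + 2p_{Streamly} = 0 ⇒ p_{Vidio} = 371/6 + (1/3)p_{Streamly}.
The game is symmetric, so in equilibrium p_{Streamly} = p_{Vidio}: the reaction function gives (2/3)p_{Vidio} = 371/6, hence p_{Vidio} = 92.75.
q_{Vidio} = 299 − 3·92.75 + 2·92.75 = 206.25.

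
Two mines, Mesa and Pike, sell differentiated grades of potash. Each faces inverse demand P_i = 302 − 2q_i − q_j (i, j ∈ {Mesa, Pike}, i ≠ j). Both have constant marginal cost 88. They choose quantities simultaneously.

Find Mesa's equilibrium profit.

3663.68

Mine Mesa's profit: π = q_{Mesa}(302 − 2q_{Mesa} − q_{Pike}) − 88q_{Mesa}.
∂π/∂q_{Mesa} = 214 − 4q_{Mesa} − q_{Pike} = 0 ⇒ q_{Mesa} = 53.5 − 0.25q_{Pike}.
The game is symmetric, so in equilibrium q_{Pike} = q_{Mesa}: the reaction function gives 1.25q_{Mesa} = 53.5, hence q_{Mesa} = 42.8.
P_{Mesa} = 302 − 2·42.8 − 42.8 = 173.6.
Profit = (173.6 − 88)·42.8 = 3663.68.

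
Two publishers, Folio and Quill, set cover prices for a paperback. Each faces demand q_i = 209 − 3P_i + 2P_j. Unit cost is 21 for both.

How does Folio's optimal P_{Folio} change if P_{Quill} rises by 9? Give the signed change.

Folio's profit: π = (P_{Folio} − 21)(209 − 3P_{Folio} + 2P_{Quill}).
∂π/∂P_{Folio} = 272 − 6P_{Folio} + 2P_{Quill} = 0 ⇒ P_{Folio} = 136/3 + (1/3)P_{Quill}.
The reaction-function slope is 1/3, so a 9-unit rise in P_{Quill} moves P_{Folio} by 1/3 × 9 = 3. Folio's best response rises — the actions are strategic complements.

3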